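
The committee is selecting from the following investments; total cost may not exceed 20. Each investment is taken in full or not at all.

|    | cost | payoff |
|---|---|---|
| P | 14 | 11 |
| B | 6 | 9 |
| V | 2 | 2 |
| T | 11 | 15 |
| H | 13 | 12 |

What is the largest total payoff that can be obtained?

Treat it as a binary knapsack problem.
Allowing fractional choices, the relaxed optimum would be about 26.9, but investments are indivisible.
B + V + T: cost 6 + 2 + 11 = 19 ≤ 20, payoff 9 + 2 + 15 = 26.
B + H: cost 6 + 13 = 19 ≤ 20, payoff 9 + 12 = 21.
B + T: cost 6 + 11 = 17 ≤ 20, payoff 9 + 15 = 24.
Best is B, V, and T with total payoff 26.

26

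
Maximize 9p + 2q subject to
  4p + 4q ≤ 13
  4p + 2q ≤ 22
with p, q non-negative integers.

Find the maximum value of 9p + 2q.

(p,q)=(3,0): 4·3+4·0=12≤13, 4·3+2·0=12≤22, objective 27.
(p,q)=(2,1): 4·2+4·1=12≤13, 4·2+2·1=10≤22, objective 20.
(p,q)=(2,0): 4·2+4·0=8≤13, 4·2+2·0=8≤22, objective 18.
The best lattice point is (3,0), giving 27.

27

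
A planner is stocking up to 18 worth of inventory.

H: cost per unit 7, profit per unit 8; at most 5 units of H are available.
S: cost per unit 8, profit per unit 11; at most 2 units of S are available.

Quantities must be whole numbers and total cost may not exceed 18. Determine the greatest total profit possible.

Take 2×S: cost 16 ≤ 18, profit 2·11 = 22.
S has the best ratio (11/8) and is taken to its limit of 2; remaining capacity is filled optimally with the others.

22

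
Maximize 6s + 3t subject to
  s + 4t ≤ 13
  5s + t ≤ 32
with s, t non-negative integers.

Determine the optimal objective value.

The continuous relaxation peaks at (6.05, 1.74) with value 41.53; rounding to a feasible lattice point costs some objective.
(s,t)=(6,1) is feasible, giving 39.
(s,t)=(6,0) is feasible, giving 36.
(s,t)=(5,2) is feasible, giving 36.
No feasible integer point exceeds 39.

39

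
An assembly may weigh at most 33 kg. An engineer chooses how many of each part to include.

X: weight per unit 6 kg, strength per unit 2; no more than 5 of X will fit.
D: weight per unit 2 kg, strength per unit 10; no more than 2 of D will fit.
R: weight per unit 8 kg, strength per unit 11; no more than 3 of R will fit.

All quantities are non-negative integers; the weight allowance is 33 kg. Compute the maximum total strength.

53

Take 2×D and 3×R: weight 28 ≤ 33, strength 2·10 + 3·11 = 53.
D has the best ratio (10/2) and is taken to its limit of 2; remaining capacity is filled optimally with the others.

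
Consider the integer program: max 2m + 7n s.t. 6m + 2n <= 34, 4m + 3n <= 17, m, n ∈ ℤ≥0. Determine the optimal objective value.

35

The continuous relaxation peaks at (0, 5.67) with value 39.67; rounding to a feasible lattice point costs some objective.
(m,n)=(0,5): 6·0+2·5=10≤34, 4·0+3·5=15≤17, objective 35.
(m,n)=(1,4): 6·1+2·4=14≤34, 4·1+3·4=16≤17, objective 30.
(m,n)=(0,4): 6·0+2·4=8≤34, 4·0+3·4=12≤17, objective 28.
The best lattice point is (0,5), giving 35.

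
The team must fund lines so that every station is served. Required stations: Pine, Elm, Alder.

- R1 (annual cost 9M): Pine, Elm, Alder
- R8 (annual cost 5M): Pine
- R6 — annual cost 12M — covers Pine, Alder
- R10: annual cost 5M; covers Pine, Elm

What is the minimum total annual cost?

9

The greedy cost-per-new-station heuristic would pick R10 and R1 for 14, but a cheaper cover exists.
R1 alone covers Pine, Elm, Alder — every station.
Total annual cost: 9.
No cover costs less than 9.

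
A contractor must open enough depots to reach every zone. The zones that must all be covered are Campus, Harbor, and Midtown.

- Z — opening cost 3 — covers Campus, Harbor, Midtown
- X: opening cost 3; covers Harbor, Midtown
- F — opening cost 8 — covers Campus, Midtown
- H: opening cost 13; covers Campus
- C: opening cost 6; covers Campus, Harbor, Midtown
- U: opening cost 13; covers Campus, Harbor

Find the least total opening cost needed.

Z alone covers Campus, Harbor, Midtown — every zone.
Total opening cost: 3.
No cover costs less than 3.

3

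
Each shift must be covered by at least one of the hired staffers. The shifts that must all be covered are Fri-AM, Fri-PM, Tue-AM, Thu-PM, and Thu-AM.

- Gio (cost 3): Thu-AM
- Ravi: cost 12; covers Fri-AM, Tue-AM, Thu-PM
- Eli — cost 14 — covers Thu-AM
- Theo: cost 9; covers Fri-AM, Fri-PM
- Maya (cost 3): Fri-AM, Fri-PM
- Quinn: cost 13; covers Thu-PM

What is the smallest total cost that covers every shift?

18

This is an integer covering problem.
Choose Gio, Ravi, and Maya: together they cover Fri-AM, Fri-PM, Tue-AM, Thu-PM, Thu-AM — every shift.
Total cost: 3 + 12 + 3 = 18.
No cover costs less than 18.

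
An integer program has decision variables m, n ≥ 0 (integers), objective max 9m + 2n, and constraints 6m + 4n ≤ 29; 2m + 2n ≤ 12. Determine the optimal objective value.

38

Relaxing integrality, the LP optimum is 43.50 at (m,n) = (4.83, 0), which is not an integer point.
(m,n)=(4,1): 6·4+4·1=28≤29, 2·4+2·1=10≤12, objective 38.
(m,n)=(4,0): 6·4+4·0=24≤29, 2·4+2·0=8≤12, objective 36.
(m,n)=(3,2): 6·3+4·2=26≤29, 2·3+2·2=10≤12, objective 31.
No feasible integer point exceeds 38.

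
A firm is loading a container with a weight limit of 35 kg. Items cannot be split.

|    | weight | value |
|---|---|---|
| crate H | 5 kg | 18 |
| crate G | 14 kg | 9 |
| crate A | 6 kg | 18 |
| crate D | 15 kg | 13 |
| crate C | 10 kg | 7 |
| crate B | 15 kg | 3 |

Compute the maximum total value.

Treat it as a binary knapsack problem.
Take crate H, crate G, crate A, and crate C: weight 5 + 14 + 6 + 10 = 35 ≤ 35, value 18 + 9 + 18 + 7 = 52.
No other feasible combination does better.

52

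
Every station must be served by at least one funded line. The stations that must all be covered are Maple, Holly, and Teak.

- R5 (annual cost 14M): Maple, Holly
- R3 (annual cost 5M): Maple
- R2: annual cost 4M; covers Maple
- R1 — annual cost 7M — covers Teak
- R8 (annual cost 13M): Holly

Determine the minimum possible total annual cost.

This is an integer covering problem.
The greedy cost-per-new-station heuristic would pick R2, R1, and R8 for 24, but a cheaper cover exists.
Choose R5 and R1: together they cover Maple, Holly, Teak — every station.
Total annual cost: 14 + 7 = 21.
No cover costs less than 21.

21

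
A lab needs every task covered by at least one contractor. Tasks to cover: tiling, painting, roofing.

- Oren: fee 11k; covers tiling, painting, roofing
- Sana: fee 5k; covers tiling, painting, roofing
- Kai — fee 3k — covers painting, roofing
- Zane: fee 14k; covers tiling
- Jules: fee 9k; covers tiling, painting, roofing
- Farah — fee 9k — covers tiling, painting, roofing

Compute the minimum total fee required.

5

The greedy cost-per-new-task heuristic would pick Kai and Sana for 8, but a cheaper cover exists.
Sana alone covers tiling, painting, roofing — every task.
Total fee: 5.
No cover costs less than 5.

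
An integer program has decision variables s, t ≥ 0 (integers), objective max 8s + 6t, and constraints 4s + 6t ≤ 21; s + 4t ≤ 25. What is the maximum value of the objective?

40

(s,t)=(5,0): 4·5+6·0=20≤21, 1·5+4·0=5≤25, objective 40.
(s,t)=(4,0): 4·4+6·0=16≤21, 1·4+4·0=4≤25, objective 32.
The best lattice point is (5,0), giving 40.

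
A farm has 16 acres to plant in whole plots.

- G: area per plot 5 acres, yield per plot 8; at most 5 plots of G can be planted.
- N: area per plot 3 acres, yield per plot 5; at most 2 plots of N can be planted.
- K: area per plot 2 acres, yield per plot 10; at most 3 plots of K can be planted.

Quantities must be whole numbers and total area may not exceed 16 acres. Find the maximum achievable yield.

46

This is a bounded integer knapsack.
Take 2×G and 3×K: area 16 ≤ 16, yield 2·8 + 3·10 = 46.
K has the best ratio (10/2) and is taken to its limit of 3; remaining capacity is filled optimally with the others.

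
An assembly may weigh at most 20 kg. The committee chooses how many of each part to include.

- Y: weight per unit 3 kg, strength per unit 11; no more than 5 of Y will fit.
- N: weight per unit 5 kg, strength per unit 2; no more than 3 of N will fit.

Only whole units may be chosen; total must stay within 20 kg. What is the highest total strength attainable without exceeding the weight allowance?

57

Y has the best ratio (11/3); taking only Y gives at most 5×11 = 55 (stopped by the supply cap of 5).
Mixing does better — 5×Y and 1×N: weight 20 ≤ 20, strength 5·11 + 1·2 = 57.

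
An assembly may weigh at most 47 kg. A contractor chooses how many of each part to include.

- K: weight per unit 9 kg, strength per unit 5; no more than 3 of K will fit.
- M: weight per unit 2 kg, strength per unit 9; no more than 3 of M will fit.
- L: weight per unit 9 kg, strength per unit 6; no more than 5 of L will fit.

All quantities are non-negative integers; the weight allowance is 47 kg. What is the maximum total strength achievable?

This is a bounded integer knapsack.
Take 3×M and 4×L: weight 42 ≤ 47, strength 3·9 + 4·6 = 51.
M has the best ratio (9/2) and is taken to its limit of 3; remaining capacity is filled optimally with the others.

51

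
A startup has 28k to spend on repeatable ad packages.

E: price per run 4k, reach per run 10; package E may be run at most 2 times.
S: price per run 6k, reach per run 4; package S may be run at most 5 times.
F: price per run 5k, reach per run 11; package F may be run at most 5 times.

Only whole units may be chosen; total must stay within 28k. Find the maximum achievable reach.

64

2×E and 4×F: price 28 ≤ 28, reach 2·10 + 4·11 = 64.
5×F: price 25 ≤ 28, reach 5·11 = 55.
Best is 64.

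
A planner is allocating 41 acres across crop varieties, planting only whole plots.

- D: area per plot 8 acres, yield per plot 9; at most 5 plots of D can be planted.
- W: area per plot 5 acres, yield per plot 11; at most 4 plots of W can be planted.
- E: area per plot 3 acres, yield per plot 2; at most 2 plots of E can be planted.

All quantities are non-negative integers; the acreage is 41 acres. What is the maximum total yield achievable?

2×D and 4×W: area 36 ≤ 41, yield 2·9 + 4·11 = 62.
2×D, 4×W, and 1×E: area 39 ≤ 41, yield 2·9 + 4·11 + 1·2 = 64.
Best is 64.

64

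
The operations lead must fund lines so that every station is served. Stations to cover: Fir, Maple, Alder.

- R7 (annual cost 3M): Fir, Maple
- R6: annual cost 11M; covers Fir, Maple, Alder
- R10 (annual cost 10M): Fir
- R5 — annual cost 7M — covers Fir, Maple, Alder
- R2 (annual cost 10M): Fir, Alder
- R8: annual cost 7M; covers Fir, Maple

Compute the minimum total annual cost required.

The greedy cost-per-new-station heuristic would pick R7 and R5 for 10, but a cheaper cover exists.
R5 alone covers Fir, Maple, Alder — every station.
Total annual cost: 7.
No cover costs less than 7.

7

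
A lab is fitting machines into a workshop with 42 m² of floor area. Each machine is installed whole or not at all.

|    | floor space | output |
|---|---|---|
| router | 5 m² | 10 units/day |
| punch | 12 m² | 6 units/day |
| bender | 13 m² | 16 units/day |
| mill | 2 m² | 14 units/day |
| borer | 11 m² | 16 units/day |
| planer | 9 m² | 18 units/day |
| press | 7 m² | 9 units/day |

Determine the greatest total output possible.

74

Allowing fractional choices, the relaxed optimum would be about 76.8, but machines are indivisible.
router + mill + borer + planer + press: floor space 5 + 2 + 11 + 9 + 7 = 34 ≤ 42, output 10 + 14 + 16 + 18 + 9 = 67.
router + bender + mill + borer + planer: floor space 5 + 13 + 2 + 11 + 9 = 40 ≤ 42, output 10 + 16 + 14 + 16 + 18 = 74.
bender + mill + borer + planer + press: floor space 13 + 2 + 11 + 9 + 7 = 42 ≤ 42, output 16 + 14 + 16 + 18 + 9 = 73.
Best is router, bender, mill, borer, and planer with total output 74.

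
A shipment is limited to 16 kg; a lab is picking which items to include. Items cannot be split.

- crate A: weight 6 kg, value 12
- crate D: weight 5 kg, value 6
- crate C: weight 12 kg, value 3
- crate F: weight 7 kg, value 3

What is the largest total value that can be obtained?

Take crate A and crate D: weight 6 + 5 = 11 ≤ 16, value 12 + 6 = 18.
No other feasible combination does better.

18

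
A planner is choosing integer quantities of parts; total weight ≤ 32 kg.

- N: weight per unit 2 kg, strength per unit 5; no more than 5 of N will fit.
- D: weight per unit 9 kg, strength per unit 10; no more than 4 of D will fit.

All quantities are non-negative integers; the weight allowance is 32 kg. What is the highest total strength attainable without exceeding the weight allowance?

45

This is a bounded integer knapsack.
N has the best ratio (5/2); taking only N gives at most 5×5 = 25 (stopped by the supply cap of 5).
Mixing does better — 5×N and 2×D: weight 28 ≤ 32, strength 5·5 + 2·10 = 45.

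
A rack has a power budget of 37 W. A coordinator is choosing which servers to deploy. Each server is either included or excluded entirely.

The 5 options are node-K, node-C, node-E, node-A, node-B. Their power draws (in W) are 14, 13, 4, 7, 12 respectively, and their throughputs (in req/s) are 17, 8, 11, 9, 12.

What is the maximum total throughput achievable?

49

node-K + node-E + node-A + node-B: power draw 14 + 4 + 7 + 12 = 37 ≤ 37, throughput 17 + 11 + 9 + 12 = 49.
node-K + node-E + node-B: power draw 14 + 4 + 12 = 30 ≤ 37, throughput 17 + 11 + 12 = 40.
Best is node-K, node-E, node-A, and node-B with total throughput 49.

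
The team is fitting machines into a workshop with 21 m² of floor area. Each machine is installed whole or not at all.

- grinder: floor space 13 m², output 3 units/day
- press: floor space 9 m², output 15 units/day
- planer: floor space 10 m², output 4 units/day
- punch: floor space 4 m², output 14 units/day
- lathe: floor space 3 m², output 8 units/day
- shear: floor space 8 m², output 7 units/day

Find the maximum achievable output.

Take press, punch, and lathe: floor space 9 + 4 + 3 = 16 ≤ 21, output 15 + 14 + 8 = 37.
No other feasible combination does better.

37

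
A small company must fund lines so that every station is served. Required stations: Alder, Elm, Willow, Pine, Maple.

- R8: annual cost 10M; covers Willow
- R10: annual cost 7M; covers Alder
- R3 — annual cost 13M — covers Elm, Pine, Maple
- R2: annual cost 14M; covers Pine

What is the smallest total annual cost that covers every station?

Choose R8, R10, and R3: together they cover Alder, Elm, Willow, Pine, Maple — every station.
Total annual cost: 10 + 7 + 13 = 30.

30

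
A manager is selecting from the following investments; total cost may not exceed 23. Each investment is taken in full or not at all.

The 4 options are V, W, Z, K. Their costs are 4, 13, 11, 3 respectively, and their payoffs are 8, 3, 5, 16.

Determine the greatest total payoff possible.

Take V, Z, and K: cost 4 + 11 + 3 = 18 ≤ 23, payoff 8 + 5 + 16 = 29.
No other feasible combination does better.

29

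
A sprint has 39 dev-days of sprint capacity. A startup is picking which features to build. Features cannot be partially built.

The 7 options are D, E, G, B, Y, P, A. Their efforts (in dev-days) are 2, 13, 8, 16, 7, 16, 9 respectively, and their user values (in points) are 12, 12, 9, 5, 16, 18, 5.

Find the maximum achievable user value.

Allowing fractional choices, the relaxed optimum would be about 60.5, but features are indivisible.
D + G + Y + P: effort 2 + 8 + 7 + 16 = 33 ≤ 39, user value 12 + 9 + 16 + 18 = 55.
D + E + Y + P: effort 2 + 13 + 7 + 16 = 38 ≤ 39, user value 12 + 12 + 16 + 18 = 58.
Best is D, E, Y, and P with total user value 58.

58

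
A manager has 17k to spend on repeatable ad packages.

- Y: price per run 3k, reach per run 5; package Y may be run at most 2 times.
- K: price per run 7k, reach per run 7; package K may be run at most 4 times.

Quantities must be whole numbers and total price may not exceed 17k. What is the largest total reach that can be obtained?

This is a bounded integer knapsack.
2×Y and 1×K: price 13 ≤ 17, reach 2·5 + 1·7 = 17.
1×Y and 2×K: price 17 ≤ 17, reach 1·5 + 2·7 = 19.
Best is 19.

19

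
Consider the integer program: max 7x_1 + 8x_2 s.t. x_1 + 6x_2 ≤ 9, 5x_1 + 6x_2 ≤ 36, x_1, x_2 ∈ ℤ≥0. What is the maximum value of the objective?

49

The continuous relaxation peaks at (7.2, 0) with value 50.40; rounding to a feasible lattice point costs some objective.
(x_1,x_2)=(7,0): 1·7+6·0=7≤9, 5·7+6·0=35≤36, objective 49.
(x_1,x_2)=(6,0): 1·6+6·0=6≤9, 5·6+6·0=30≤36, objective 42.
The best lattice point is (7,0), giving 49.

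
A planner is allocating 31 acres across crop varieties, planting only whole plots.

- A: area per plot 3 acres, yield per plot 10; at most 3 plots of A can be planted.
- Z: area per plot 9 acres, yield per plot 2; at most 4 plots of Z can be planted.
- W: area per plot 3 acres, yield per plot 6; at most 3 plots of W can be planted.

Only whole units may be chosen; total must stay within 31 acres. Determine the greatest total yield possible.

3×A, 1×Z, and 3×W: area 27 ≤ 31, yield 3·10 + 1·2 + 3·6 = 50.
3×A and 3×W: area 18 ≤ 31, yield 3·10 + 3·6 = 48.
Best is 50.

50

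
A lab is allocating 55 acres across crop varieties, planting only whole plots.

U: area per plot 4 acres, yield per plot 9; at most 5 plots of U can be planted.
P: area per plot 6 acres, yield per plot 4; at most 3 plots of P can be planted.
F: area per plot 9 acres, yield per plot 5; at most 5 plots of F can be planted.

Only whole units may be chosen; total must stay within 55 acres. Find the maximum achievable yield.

This is a bounded integer knapsack.
5×U, 1×P, and 3×F: area 53 ≤ 55, yield 5·9 + 1·4 + 3·5 = 64.
5×U, 2×P, and 2×F: area 50 ≤ 55, yield 5·9 + 2·4 + 2·5 = 63.
Best is 64.

64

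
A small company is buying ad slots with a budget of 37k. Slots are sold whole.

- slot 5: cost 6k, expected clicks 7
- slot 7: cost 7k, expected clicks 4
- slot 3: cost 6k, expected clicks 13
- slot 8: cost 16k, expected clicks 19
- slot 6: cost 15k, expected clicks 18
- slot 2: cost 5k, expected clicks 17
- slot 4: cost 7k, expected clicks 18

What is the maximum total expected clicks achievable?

67

Allowing fractional choices, the relaxed optimum would be about 70.8, but ad slots are indivisible.
slot 5 + slot 8 + slot 2 + slot 4: cost 6 + 16 + 5 + 7 = 34 ≤ 37, expected clicks 7 + 19 + 17 + 18 = 61.
slot 3 + slot 8 + slot 2 + slot 4: cost 6 + 16 + 5 + 7 = 34 ≤ 37, expected clicks 13 + 19 + 17 + 18 = 67.
slot 3 + slot 6 + slot 2 + slot 4: cost 6 + 15 + 5 + 7 = 33 ≤ 37, expected clicks 13 + 18 + 17 + 18 = 66.
Best is slot 3, slot 8, slot 2, and slot 4 with total expected clicks 67.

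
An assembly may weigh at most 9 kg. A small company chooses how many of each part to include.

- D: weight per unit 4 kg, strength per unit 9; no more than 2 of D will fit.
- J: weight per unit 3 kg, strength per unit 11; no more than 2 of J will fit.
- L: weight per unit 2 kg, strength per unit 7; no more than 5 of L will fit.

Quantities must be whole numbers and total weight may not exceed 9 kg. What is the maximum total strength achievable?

Take 1×J and 3×L: weight 9 ≤ 9, strength 1·11 + 3·7 = 32.
No other integer combination yields more.

32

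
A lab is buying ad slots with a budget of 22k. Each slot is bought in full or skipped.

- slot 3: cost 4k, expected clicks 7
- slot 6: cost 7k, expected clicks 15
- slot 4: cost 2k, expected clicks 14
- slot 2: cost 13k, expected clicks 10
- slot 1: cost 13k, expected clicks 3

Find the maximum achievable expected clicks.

This is a 0-1 knapsack instance.
Take slot 6, slot 4, and slot 2: cost 7 + 2 + 13 = 22 ≤ 22, expected clicks 15 + 14 + 10 = 39.
No other feasible combination does better.

39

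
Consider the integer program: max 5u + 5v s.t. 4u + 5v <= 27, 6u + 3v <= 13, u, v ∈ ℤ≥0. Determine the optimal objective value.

(u,v)=(0,4): 4·0+5·4=20≤27, 6·0+3·4=12≤13, objective 20.
(u,v)=(0,3): 4·0+5·3=15≤27, 6·0+3·3=9≤13, objective 15.
Maximum is 20 at (u,v)=(0,4).

20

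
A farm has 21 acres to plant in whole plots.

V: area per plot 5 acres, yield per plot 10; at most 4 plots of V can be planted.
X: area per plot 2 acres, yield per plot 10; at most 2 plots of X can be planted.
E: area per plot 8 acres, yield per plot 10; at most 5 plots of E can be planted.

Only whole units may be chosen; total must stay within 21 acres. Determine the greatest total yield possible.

2×X and 2×E: area 20 ≤ 21, yield 2·10 + 2·10 = 40.
3×V and 2×X: area 19 ≤ 21, yield 3·10 + 2·10 = 50.
Best is 50.

50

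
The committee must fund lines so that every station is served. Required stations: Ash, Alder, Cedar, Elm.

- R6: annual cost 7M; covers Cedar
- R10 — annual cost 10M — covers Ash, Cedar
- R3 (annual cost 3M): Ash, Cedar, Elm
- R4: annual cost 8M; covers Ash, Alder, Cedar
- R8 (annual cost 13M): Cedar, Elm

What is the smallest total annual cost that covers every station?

11

Choose R3 and R4: together they cover Ash, Alder, Cedar, Elm — every station.
Total annual cost: 3 + 8 = 11.
No cover costs less than 11.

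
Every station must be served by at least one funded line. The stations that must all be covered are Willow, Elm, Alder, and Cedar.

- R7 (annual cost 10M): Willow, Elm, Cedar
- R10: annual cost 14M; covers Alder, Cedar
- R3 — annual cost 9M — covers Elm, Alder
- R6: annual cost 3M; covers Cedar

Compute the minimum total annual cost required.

The greedy cost-per-new-station heuristic would pick R6, R3, and R7 for 22, but a cheaper cover exists.
Choose R7 and R3: together they cover Willow, Elm, Alder, Cedar — every station.
Total annual cost: 10 + 9 = 19.
No cover costs less than 19.

19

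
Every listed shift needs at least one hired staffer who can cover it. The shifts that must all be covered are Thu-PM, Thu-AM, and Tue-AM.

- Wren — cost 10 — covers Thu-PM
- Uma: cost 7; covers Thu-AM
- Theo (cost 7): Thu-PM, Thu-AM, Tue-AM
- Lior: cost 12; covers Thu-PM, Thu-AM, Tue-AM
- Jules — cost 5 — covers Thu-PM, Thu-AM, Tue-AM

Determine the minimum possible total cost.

Jules alone covers Thu-PM, Thu-AM, Tue-AM — every shift.
Total cost: 5.

5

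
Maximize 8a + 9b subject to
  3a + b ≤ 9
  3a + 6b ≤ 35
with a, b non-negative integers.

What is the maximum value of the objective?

(a,b)=(1,5) is feasible, giving 53.
(a,b)=(0,5) is feasible, giving 45.
(a,b)=(1,4) is feasible, giving 44.
The best lattice point is (1,5), giving 53.

53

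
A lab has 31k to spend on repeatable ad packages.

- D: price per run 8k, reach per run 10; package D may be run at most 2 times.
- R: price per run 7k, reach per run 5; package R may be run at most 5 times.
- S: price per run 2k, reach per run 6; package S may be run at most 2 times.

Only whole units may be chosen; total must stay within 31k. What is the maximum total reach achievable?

37

2×D, 1×R, and 2×S: price 27 ≤ 31, reach 2·10 + 1·5 + 2·6 = 37.
1×D, 2×R, and 2×S: price 26 ≤ 31, reach 1·10 + 2·5 + 2·6 = 32.
Best is 37.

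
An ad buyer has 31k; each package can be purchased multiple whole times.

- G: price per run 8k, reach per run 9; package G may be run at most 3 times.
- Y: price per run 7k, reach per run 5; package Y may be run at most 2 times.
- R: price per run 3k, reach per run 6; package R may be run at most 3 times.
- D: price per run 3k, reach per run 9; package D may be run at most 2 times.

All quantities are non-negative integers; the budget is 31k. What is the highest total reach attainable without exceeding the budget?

Take 2×G, 3×R, and 2×D: price 31 ≤ 31, reach 2·9 + 3·6 + 2·9 = 54.
D has the best ratio (9/3) and is taken to its limit of 2; remaining capacity is filled optimally with the others.

54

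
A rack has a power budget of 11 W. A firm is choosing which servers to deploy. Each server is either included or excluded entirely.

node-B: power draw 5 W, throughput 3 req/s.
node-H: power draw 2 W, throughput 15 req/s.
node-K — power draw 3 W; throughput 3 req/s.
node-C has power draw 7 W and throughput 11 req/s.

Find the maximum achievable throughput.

node-B + node-H + node-K: power draw 5 + 2 + 3 = 10 ≤ 11, throughput 3 + 15 + 3 = 21.
node-H + node-C: power draw 2 + 7 = 9 ≤ 11, throughput 15 + 11 = 26.
Best is node-H and node-C with total throughput 26.

26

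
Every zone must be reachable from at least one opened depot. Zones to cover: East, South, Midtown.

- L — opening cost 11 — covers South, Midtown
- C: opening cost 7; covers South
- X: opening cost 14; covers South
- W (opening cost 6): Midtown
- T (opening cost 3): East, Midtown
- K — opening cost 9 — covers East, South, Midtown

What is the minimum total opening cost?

K alone covers East, South, Midtown — every zone.
Total opening cost: 9.

9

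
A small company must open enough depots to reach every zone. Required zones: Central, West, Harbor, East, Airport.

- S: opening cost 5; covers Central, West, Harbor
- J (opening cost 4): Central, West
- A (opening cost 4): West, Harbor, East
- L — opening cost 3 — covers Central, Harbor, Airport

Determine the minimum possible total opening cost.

This is a weighted set-cover instance.
Choose A and L: together they cover Central, West, Harbor, East, Airport — every zone.
Total opening cost: 4 + 3 = 7.
No cover costs less than 7.

7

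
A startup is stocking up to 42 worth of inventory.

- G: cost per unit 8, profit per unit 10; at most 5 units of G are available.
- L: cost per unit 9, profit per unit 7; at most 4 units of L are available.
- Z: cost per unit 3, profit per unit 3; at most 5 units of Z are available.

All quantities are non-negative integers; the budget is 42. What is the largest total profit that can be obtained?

50

5×G: cost 40 ≤ 42, profit 5·10 = 50.
4×G and 3×Z: cost 41 ≤ 42, profit 4·10 + 3·3 = 49.
Best is 50.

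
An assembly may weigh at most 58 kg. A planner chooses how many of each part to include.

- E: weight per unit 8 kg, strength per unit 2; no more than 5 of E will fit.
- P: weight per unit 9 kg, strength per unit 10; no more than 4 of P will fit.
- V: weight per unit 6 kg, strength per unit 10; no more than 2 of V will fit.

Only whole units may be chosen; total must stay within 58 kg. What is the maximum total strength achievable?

62

1×E, 4×P, and 2×V: weight 56 ≤ 58, strength 1·2 + 4·10 + 2·10 = 62.
4×P and 2×V: weight 48 ≤ 58, strength 4·10 + 2·10 = 60.
Best is 62.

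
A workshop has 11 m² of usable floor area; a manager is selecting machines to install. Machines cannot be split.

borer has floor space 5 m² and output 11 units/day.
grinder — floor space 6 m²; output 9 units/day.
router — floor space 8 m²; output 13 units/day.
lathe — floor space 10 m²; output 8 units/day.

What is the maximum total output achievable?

20

This is an integer program with binary decision variables.
Take borer and grinder: floor space 5 + 6 = 11 ≤ 11, output 11 + 9 = 20.
No other feasible combination does better.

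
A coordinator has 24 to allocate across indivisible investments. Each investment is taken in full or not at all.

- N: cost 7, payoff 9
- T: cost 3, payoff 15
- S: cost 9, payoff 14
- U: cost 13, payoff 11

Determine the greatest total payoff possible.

Allowing fractional choices, the relaxed optimum would be about 42.2, but investments are indivisible.
N + T + S: cost 7 + 3 + 9 = 19 ≤ 24, payoff 9 + 15 + 14 = 38.
N + T + U: cost 7 + 3 + 13 = 23 ≤ 24, payoff 9 + 15 + 11 = 35.
Best is N, T, and S with total payoff 38.

38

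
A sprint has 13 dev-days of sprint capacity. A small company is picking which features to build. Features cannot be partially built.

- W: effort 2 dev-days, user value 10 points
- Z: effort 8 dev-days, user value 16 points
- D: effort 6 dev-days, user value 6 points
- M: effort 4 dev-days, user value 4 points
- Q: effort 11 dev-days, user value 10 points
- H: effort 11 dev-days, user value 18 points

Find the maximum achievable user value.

Take W and H: effort 2 + 11 = 13 ≤ 13, user value 10 + 18 = 28.
No other feasible combination does better.

28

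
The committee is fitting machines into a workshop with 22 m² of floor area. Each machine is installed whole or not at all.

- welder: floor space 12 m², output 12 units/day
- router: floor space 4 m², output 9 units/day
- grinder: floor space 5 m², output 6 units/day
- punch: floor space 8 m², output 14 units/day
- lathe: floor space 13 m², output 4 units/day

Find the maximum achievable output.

29

Allowing fractional choices, the relaxed optimum would be about 34.0, but machines are indivisible.
welder + punch: floor space 12 + 8 = 20 ≤ 22, output 12 + 14 = 26.
router + grinder + punch: floor space 4 + 5 + 8 = 17 ≤ 22, output 9 + 6 + 14 = 29.
welder + router + grinder: floor space 12 + 4 + 5 = 21 ≤ 22, output 12 + 9 + 6 = 27.
Best is router, grinder, and punch with total output 29.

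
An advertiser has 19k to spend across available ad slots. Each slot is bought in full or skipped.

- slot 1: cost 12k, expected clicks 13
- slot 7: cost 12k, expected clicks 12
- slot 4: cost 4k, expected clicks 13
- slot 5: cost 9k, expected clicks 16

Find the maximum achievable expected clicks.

29

Allowing fractional choices, the relaxed optimum would be about 35.5, but ad slots are indivisible.
slot 4 + slot 5: cost 4 + 9 = 13 ≤ 19, expected clicks 13 + 16 = 29.
slot 1 + slot 4: cost 12 + 4 = 16 ≤ 19, expected clicks 13 + 13 = 26.
Best is slot 4 and slot 5 with total expected clicks 29.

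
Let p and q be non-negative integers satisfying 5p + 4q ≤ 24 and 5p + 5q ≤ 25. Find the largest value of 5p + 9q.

(p,q)=(0,5): 5·0+4·5=20≤24, 5·0+5·5=25≤25, objective 45.
(p,q)=(1,4): 5·1+4·4=21≤24, 5·1+5·4=25≤25, objective 41.
(p,q)=(0,4): 5·0+4·4=16≤24, 5·0+5·4=20≤25, objective 36.
Maximum is 45 at (p,q)=(0,5).

45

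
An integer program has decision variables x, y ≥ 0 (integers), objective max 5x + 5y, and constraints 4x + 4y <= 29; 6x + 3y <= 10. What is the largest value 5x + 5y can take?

The continuous relaxation peaks at (0, 3.33) with value 16.67; rounding to a feasible lattice point costs some objective.
(x,y)=(0,3): 4·0+4·3=12≤29, 6·0+3·3=9≤10, objective 15.
(x,y)=(0,2): 4·0+4·2=8≤29, 6·0+3·2=6≤10, objective 10.
Maximum is 15 at (x,y)=(0,3).

15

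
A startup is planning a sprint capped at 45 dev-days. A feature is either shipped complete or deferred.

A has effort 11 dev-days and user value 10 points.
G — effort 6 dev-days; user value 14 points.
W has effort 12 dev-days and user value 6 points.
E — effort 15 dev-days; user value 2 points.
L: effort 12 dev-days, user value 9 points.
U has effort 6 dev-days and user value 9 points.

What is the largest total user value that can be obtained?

Treat it as a binary knapsack problem.
Take A, G, L, and U: effort 11 + 6 + 12 + 6 = 35 ≤ 45, user value 10 + 14 + 9 + 9 = 42.
No other feasible combination does better.

42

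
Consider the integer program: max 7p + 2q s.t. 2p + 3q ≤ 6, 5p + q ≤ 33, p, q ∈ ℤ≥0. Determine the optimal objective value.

21

(p,q)=(3,0): 2·3+3·0=6≤6, 5·3+1·0=15≤33, objective 21.
(p,q)=(2,0): 2·2+3·0=4≤6, 5·2+1·0=10≤33, objective 14.
The best lattice point is (3,0), giving 21.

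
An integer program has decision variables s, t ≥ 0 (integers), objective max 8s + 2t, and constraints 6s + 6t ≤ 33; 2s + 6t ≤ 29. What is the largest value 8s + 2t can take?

40

Relaxing integrality, the LP optimum is 44.00 at (s,t) = (5.5, 0), which is not an integer point.
(s,t)=(5,0): 6·5+6·0=30≤33, 2·5+6·0=10≤29, objective 40.
(s,t)=(4,1): 6·4+6·1=30≤33, 2·4+6·1=14≤29, objective 34.
(s,t)=(4,0): 6·4+6·0=24≤33, 2·4+6·0=8≤29, objective 32.
The best lattice point is (5,0), giving 40.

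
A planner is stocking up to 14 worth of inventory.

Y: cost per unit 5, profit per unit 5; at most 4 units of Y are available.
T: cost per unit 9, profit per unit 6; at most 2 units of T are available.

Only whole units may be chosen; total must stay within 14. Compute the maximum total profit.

This is a bounded integer knapsack.
1×Y and 1×T: cost 14 ≤ 14, profit 1·5 + 1·6 = 11.
2×Y: cost 10 ≤ 14, profit 2·5 = 10.
Best is 11.

11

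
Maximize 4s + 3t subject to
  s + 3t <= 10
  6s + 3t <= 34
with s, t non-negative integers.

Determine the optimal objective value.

23

Relaxing integrality, the LP optimum is 24.40 at (s,t) = (4.8, 1.73), which is not an integer point.
(s,t)=(5,1): 1·5+3·1=8≤10, 6·5+3·1=33≤34, objective 23.
(s,t)=(4,2): 1·4+3·2=10≤10, 6·4+3·2=30≤34, objective 22.
(s,t)=(5,0): 1·5+3·0=5≤10, 6·5+3·0=30≤34, objective 20.
No feasible integer point exceeds 23.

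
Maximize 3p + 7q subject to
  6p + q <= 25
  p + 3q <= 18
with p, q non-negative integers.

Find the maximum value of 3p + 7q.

The continuous relaxation peaks at (3.35, 4.88) with value 44.24; rounding to a feasible lattice point costs some objective.
(p,q)=(3,5): 6·3+1·5=23≤25, 1·3+3·5=18≤18, objective 44.
(p,q)=(2,5): 6·2+1·5=17≤25, 1·2+3·5=17≤18, objective 41.
(p,q)=(3,4): 6·3+1·4=22≤25, 1·3+3·4=15≤18, objective 37.
Maximum is 44 at (p,q)=(3,5).

44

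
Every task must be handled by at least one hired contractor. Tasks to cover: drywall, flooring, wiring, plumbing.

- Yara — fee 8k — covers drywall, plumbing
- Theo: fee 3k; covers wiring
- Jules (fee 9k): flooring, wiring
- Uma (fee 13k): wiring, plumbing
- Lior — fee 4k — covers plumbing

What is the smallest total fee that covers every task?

17

The greedy cost-per-new-task heuristic would pick Theo, Yara, and Jules for 20, but a cheaper cover exists.
Choose Yara and Jules: together they cover drywall, flooring, wiring, plumbing — every task.
Total fee: 8 + 9 = 17.
No cover costs less than 17.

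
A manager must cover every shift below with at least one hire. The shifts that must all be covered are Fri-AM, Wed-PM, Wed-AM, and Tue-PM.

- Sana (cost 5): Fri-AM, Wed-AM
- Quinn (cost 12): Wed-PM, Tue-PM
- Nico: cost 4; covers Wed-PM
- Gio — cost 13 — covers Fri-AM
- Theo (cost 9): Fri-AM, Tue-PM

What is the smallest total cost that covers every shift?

17

This is an integer covering problem.
Choose Sana and Quinn: together they cover Fri-AM, Wed-PM, Wed-AM, Tue-PM — every shift.
Total cost: 5 + 12 = 17.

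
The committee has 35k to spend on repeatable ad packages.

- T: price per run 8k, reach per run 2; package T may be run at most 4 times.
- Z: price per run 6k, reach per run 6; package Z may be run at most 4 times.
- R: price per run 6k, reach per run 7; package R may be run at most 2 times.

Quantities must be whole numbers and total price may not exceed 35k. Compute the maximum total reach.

This is a bounded integer knapsack.
R has the best ratio (7/6); taking only R gives at most 2×7 = 14 (stopped by the supply cap of 2).
Mixing does better — 3×Z and 2×R: price 30 ≤ 35, reach 3·6 + 2·7 = 32.

32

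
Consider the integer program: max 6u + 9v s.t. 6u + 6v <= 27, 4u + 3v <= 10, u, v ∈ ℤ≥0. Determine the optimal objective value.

27

Relaxing integrality, the LP optimum is 30.00 at (u,v) = (0, 3.33), which is not an integer point.
(u,v)=(0,3): 6·0+6·3=18≤27, 4·0+3·3=9≤10, objective 27.
(u,v)=(1,2): 6·1+6·2=18≤27, 4·1+3·2=10≤10, objective 24.
(u,v)=(0,2): 6·0+6·2=12≤27, 4·0+3·2=6≤10, objective 18.
Maximum is 27 at (u,v)=(0,3).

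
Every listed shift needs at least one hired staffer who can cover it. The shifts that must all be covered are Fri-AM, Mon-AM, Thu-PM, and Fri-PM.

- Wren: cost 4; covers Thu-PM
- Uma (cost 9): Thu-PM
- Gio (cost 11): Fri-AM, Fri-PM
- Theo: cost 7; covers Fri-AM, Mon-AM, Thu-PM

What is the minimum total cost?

18

Choose Gio and Theo: together they cover Fri-AM, Mon-AM, Thu-PM, Fri-PM — every shift.
Total cost: 11 + 7 = 18.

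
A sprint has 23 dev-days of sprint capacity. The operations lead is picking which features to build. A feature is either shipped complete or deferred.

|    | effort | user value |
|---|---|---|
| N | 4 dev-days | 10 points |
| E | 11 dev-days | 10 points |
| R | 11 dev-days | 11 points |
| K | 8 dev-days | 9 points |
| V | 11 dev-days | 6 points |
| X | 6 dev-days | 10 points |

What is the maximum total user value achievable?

31

Treat it as a binary knapsack problem.
N + E + X: effort 4 + 11 + 6 = 21 ≤ 23, user value 10 + 10 + 10 = 30.
N + R + X: effort 4 + 11 + 6 = 21 ≤ 23, user value 10 + 11 + 10 = 31.
N + R + K: effort 4 + 11 + 8 = 23 ≤ 23, user value 10 + 11 + 9 = 30.
Best is N, R, and X with total user value 31.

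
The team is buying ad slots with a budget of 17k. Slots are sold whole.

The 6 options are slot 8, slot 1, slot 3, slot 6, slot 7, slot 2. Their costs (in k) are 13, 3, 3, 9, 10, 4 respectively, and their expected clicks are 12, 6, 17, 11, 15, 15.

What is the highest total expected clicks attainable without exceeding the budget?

Allowing fractional choices, the relaxed optimum would be about 48.5, but ad slots are indivisible.
slot 3 + slot 7 + slot 2: cost 3 + 10 + 4 = 17 ≤ 17, expected clicks 17 + 15 + 15 = 47.
slot 3 + slot 6 + slot 2: cost 3 + 9 + 4 = 16 ≤ 17, expected clicks 17 + 11 + 15 = 43.
Best is slot 3, slot 7, and slot 2 with total expected clicks 47.

47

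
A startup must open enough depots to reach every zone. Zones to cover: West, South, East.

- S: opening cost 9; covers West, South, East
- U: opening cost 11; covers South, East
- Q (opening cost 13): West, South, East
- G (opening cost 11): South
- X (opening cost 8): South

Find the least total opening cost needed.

9

This is an integer covering problem.
S alone covers West, South, East — every zone.
Total opening cost: 9.
No cover costs less than 9.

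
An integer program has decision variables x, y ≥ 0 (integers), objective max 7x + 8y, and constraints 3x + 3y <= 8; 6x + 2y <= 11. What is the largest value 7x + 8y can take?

Relaxing integrality, the LP optimum is 21.33 at (x,y) = (0, 2.67), which is not an integer point.
(x,y)=(0,2): 3·0+3·2=6≤8, 6·0+2·2=4≤11, objective 16.
(x,y)=(1,1): 3·1+3·1=6≤8, 6·1+2·1=8≤11, objective 15.
The best lattice point is (0,2), giving 16.

16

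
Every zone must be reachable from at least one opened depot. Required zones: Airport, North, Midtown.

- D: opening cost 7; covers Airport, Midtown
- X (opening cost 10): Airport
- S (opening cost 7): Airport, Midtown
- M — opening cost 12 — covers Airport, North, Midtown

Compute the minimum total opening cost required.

The greedy cost-per-new-zone heuristic would pick D and M for 19, but a cheaper cover exists.
M alone covers Airport, North, Midtown — every zone.
Total opening cost: 12.
No cover costs less than 12.

12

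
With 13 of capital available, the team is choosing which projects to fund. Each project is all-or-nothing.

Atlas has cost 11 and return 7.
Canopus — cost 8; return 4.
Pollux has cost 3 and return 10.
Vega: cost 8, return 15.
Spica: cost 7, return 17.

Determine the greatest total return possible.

27

Pollux + Vega: cost 3 + 8 = 11 ≤ 13, return 10 + 15 = 25.
Pollux + Spica: cost 3 + 7 = 10 ≤ 13, return 10 + 17 = 27.
Spica: cost 7 ≤ 13, return 17.
Best is Pollux and Spica with total return 27.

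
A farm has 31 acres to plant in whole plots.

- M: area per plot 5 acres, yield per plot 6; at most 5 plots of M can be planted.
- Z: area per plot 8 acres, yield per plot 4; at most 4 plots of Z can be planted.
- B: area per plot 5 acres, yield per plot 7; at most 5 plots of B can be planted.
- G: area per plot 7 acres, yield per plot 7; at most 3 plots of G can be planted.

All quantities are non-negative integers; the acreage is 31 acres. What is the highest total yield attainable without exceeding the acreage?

41

This is a bounded integer knapsack.
Take 1×M and 5×B: area 30 ≤ 31, yield 1·6 + 5·7 = 41.
B has the best ratio (7/5) and is taken to its limit of 5; remaining capacity is filled optimally with the others.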